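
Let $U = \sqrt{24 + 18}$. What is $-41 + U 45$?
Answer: $-41 + 45 \sqrt{42} \approx 250.63$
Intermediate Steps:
$U = \sqrt{42} \approx 6.4807$
$-41 + U 45 = -41 + \sqrt{42} \cdot 45 = -41 + 45 \sqrt{42}$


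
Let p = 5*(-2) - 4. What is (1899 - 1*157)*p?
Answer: -24388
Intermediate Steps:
p = -14 (p = -10 - 4 = -14)
(1899 - 1*157)*p = (1899 - 1*157)*(-14) = (1899 - 157)*(-14) = 1742*(-14) = -24388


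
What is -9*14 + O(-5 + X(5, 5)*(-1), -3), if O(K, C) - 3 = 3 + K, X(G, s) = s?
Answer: -130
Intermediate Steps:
O(K, C) = 6 + K (O(K, C) = 3 + (3 + K) = 6 + K)
-9*14 + O(-5 + X(5, 5)*(-1), -3) = -9*14 + (6 + (-5 + 5*(-1))) = -126 + (6 + (-5 - 5)) = -126 + (6 - 10) = -126 - 4 = -130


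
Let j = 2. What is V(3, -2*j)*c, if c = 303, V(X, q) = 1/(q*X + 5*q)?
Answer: -303/32 ≈ -9.4688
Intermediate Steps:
V(X, q) = 1/(5*q + X*q) (V(X, q) = 1/(X*q + 5*q) = 1/(5*q + X*q))
V(3, -2*j)*c = (1/(((-2*2))*(5 + 3)))*303 = (1/(-4*8))*303 = -¼*⅛*303 = -1/32*303 = -303/32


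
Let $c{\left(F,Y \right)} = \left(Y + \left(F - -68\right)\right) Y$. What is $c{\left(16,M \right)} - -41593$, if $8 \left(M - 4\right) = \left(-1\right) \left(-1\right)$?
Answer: $\frac{2685217}{64} \approx 41957.0$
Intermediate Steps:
$M = \frac{33}{8}$ ($M = 4 + \frac{\left(-1\right) \left(-1\right)}{8} = 4 + \frac{1}{8} \cdot 1 = 4 + \frac{1}{8} = \frac{33}{8} \approx 4.125$)
$c{\left(F,Y \right)} = Y \left(68 + F + Y\right)$ ($c{\left(F,Y \right)} = \left(Y + \left(F + 68\right)\right) Y = \left(Y + \left(68 + F\right)\right) Y = \left(68 + F + Y\right) Y = Y \left(68 + F + Y\right)$)
$c{\left(16,M \right)} - -41593 = \frac{33 \left(68 + 16 + \frac{33}{8}\right)}{8} - -41593 = \frac{33}{8} \cdot \frac{705}{8} + 41593 = \frac{23265}{64} + 41593 = \frac{2685217}{64}$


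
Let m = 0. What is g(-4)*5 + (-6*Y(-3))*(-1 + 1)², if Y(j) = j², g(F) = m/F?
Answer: 0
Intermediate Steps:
g(F) = 0 (g(F) = 0/F = 0)
g(-4)*5 + (-6*Y(-3))*(-1 + 1)² = 0*5 + (-6*(-3)²)*(-1 + 1)² = 0 - 6*9*0² = 0 - 54*0 = 0 + 0 = 0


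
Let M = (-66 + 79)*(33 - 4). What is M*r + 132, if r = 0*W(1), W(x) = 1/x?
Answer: 132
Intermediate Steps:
W(x) = 1/x
M = 377 (M = 13*29 = 377)
r = 0 (r = 0/1 = 0*1 = 0)
M*r + 132 = 377*0 + 132 = 0 + 132 = 132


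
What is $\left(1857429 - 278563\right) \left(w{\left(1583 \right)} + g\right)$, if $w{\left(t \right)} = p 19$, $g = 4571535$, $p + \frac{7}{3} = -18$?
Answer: $\frac{21651693632236}{3} \approx 7.2172 \cdot 10^{12}$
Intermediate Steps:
$p = - \frac{61}{3}$ ($p = - \frac{7}{3} - 18 = - \frac{61}{3} \approx -20.333$)
$w{\left(t \right)} = - \frac{1159}{3}$ ($w{\left(t \right)} = \left(- \frac{61}{3}\right) 19 = - \frac{1159}{3}$)
$\left(1857429 - 278563\right) \left(w{\left(1583 \right)} + g\right) = \left(1857429 - 278563\right) \left(- \frac{1159}{3} + 4571535\right) = 1578866 \cdot \frac{13713446}{3} = \frac{21651693632236}{3}$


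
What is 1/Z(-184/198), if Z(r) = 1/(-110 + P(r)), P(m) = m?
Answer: -10982/99 ≈ -110.93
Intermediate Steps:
Z(r) = 1/(-110 + r)
1/Z(-184/198) = 1/(1/(-110 - 184/198)) = 1/(1/(-110 - 184*1/198)) = 1/(1/(-110 - 92/99)) = 1/(1/(-10982/99)) = 1/(-99/10982) = -10982/99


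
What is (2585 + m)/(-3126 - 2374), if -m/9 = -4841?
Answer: -23077/2750 ≈ -8.3916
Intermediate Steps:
m = 43569 (m = -9*(-4841) = 43569)
(2585 + m)/(-3126 - 2374) = (2585 + 43569)/(-3126 - 2374) = 46154/(-5500) = 46154*(-1/5500) = -23077/2750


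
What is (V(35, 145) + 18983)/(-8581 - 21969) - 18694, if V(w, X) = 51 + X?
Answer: -571120879/30550 ≈ -18695.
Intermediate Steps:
(V(35, 145) + 18983)/(-8581 - 21969) - 18694 = ((51 + 145) + 18983)/(-8581 - 21969) - 18694 = (196 + 18983)/(-30550) - 18694 = 19179*(-1/30550) - 18694 = -19179/30550 - 18694 = -571120879/30550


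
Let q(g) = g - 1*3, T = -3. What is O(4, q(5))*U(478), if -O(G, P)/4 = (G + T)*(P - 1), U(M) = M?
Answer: -1912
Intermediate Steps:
q(g) = -3 + g (q(g) = g - 3 = -3 + g)
O(G, P) = -4*(-1 + P)*(-3 + G) (O(G, P) = -4*(G - 3)*(P - 1) = -4*(-3 + G)*(-1 + P) = -4*(-1 + P)*(-3 + G))
O(4, q(5))*U(478) = (-12 + 4*4 + 12*(-3 + 5) - 4*4*(-3 + 5))*478 = (-12 + 16 + 12*2 - 4*4*2)*478 = (-12 + 16 + 24 - 32)*478 = -4*478 = -1912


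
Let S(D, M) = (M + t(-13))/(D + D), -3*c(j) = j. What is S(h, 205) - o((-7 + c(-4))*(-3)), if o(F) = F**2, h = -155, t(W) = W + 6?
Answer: -44894/155 ≈ -289.64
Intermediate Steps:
t(W) = 6 + W
c(j) = -j/3
S(D, M) = (-7 + M)/(2*D) (S(D, M) = (M + (6 - 13))/(D + D) = (M - 7)/((2*D)) = (-7 + M)*(1/(2*D)) = (-7 + M)/(2*D))
S(h, 205) - o((-7 + c(-4))*(-3)) = (1/2)*(-7 + 205)/(-155) - ((-7 - 1/3*(-4))*(-3))**2 = (1/2)*(-1/155)*198 - ((-7 + 4/3)*(-3))**2 = -99/155 - (-17/3*(-3))**2 = -99/155 - 1*17**2 = -99/155 - 1*289 = -99/155 - 289 = -44894/155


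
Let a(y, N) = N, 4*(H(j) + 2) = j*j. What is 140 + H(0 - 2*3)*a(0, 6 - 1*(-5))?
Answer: 217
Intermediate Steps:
H(j) = -2 + j**2/4 (H(j) = -2 + (j*j)/4 = -2 + j**2/4)
140 + H(0 - 2*3)*a(0, 6 - 1*(-5)) = 140 + (-2 + (0 - 2*3)**2/4)*(6 - 1*(-5)) = 140 + (-2 + (0 - 6)**2/4)*(6 + 5) = 140 + (-2 + (1/4)*(-6)**2)*11 = 140 + (-2 + (1/4)*36)*11 = 140 + (-2 + 9)*11 = 140 + 7*11 = 140 + 77 = 217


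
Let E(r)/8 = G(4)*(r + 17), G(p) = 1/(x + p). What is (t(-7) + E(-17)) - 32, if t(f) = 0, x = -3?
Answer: -32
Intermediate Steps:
G(p) = 1/(-3 + p)
E(r) = 136 + 8*r (E(r) = 8*((r + 17)/(-3 + 4)) = 8*((17 + r)/1) = 8*(1*(17 + r)) = 8*(17 + r) = 136 + 8*r)
(t(-7) + E(-17)) - 32 = (0 + (136 + 8*(-17))) - 32 = (0 + (136 - 136)) - 32 = (0 + 0) - 32 = 0 - 32 = -32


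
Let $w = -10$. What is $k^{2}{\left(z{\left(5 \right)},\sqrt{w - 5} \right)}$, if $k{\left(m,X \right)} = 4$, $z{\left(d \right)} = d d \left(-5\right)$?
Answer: $16$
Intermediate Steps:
$z{\left(d \right)} = - 5 d^{2}$ ($z{\left(d \right)} = d^{2} \left(-5\right) = - 5 d^{2}$)
$k^{2}{\left(z{\left(5 \right)},\sqrt{w - 5} \right)} = 4^{2} = 16$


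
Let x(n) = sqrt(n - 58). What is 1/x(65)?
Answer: sqrt(7)/7 ≈ 0.37796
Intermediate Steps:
x(n) = sqrt(-58 + n)
1/x(65) = 1/(sqrt(-58 + 65)) = 1/(sqrt(7)) = sqrt(7)/7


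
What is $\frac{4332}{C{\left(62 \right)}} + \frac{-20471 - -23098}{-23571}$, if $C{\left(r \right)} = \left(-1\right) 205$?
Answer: $- \frac{102648107}{4832055} \approx -21.243$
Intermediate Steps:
$C{\left(r \right)} = -205$
$\frac{4332}{C{\left(62 \right)}} + \frac{-20471 - -23098}{-23571} = \frac{4332}{-205} + \frac{-20471 - -23098}{-23571} = 4332 \left(- \frac{1}{205}\right) + \left(-20471 + 23098\right) \left(- \frac{1}{23571}\right) = - \frac{4332}{205} + 2627 \left(- \frac{1}{23571}\right) = - \frac{4332}{205} - \frac{2627}{23571} = - \frac{102648107}{4832055}$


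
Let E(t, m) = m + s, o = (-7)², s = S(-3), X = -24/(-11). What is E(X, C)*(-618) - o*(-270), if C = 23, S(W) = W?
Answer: 870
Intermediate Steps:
X = 24/11 (X = -24*(-1/11) = 24/11 ≈ 2.1818)
s = -3
o = 49
E(t, m) = -3 + m (E(t, m) = m - 3 = -3 + m)
E(X, C)*(-618) - o*(-270) = (-3 + 23)*(-618) - 49*(-270) = 20*(-618) - 1*(-13230) = -12360 + 13230 = 870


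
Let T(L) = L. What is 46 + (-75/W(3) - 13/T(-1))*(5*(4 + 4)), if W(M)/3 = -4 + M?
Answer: 1566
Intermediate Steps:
W(M) = -12 + 3*M (W(M) = 3*(-4 + M) = -12 + 3*M)
46 + (-75/W(3) - 13/T(-1))*(5*(4 + 4)) = 46 + (-75/(-12 + 3*3) - 13/(-1))*(5*(4 + 4)) = 46 + (-75/(-12 + 9) - 13*(-1))*(5*8) = 46 + (-75/(-3) + 13)*40 = 46 + (-75*(-1/3) + 13)*40 = 46 + (25 + 13)*40 = 46 + 38*40 = 46 + 1520 = 1566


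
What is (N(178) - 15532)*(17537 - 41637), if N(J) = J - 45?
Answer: 371115900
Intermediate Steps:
N(J) = -45 + J
(N(178) - 15532)*(17537 - 41637) = ((-45 + 178) - 15532)*(17537 - 41637) = (133 - 15532)*(-24100) = -15399*(-24100) = 371115900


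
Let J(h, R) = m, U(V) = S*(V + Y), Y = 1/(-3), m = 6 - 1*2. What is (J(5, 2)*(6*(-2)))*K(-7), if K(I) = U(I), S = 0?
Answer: 0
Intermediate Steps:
m = 4 (m = 6 - 2 = 4)
Y = -⅓ ≈ -0.33333
U(V) = 0 (U(V) = 0*(V - ⅓) = 0*(-⅓ + V) = 0)
K(I) = 0
J(h, R) = 4
(J(5, 2)*(6*(-2)))*K(-7) = (4*(6*(-2)))*0 = (4*(-12))*0 = -48*0 = 0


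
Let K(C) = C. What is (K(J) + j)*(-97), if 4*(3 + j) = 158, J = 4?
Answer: -7857/2 ≈ -3928.5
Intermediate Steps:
j = 73/2 (j = -3 + (1/4)*158 = -3 + 79/2 = 73/2 ≈ 36.500)
(K(J) + j)*(-97) = (4 + 73/2)*(-97) = (81/2)*(-97) = -7857/2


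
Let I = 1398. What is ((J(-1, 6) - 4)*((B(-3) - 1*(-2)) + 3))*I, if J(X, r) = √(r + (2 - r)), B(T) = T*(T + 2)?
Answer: -44736 + 11184*√2 ≈ -28919.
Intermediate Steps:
B(T) = T*(2 + T)
J(X, r) = √2
((J(-1, 6) - 4)*((B(-3) - 1*(-2)) + 3))*I = ((√2 - 4)*((-3*(2 - 3) - 1*(-2)) + 3))*1398 = ((-4 + √2)*((-3*(-1) + 2) + 3))*1398 = ((-4 + √2)*((3 + 2) + 3))*1398 = ((-4 + √2)*(5 + 3))*1398 = ((-4 + √2)*8)*1398 = (-32 + 8*√2)*1398 = -44736 + 11184*√2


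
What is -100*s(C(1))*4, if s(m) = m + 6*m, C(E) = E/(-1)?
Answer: 2800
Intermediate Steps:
C(E) = -E (C(E) = E*(-1) = -E)
s(m) = 7*m
-100*s(C(1))*4 = -700*(-1*1)*4 = -700*(-1)*4 = -100*(-7)*4 = 700*4 = 2800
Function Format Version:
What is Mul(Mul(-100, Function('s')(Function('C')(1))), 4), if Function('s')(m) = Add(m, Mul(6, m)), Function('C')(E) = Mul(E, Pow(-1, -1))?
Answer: 2800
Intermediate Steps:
Function('C')(E) = Mul(-1, E) (Function('C')(E) = Mul(E, -1) = Mul(-1, E))
Function('s')(m) = Mul(7, m)
Mul(Mul(-100, Function('s')(Function('C')(1))), 4) = Mul(Mul(-100, Mul(7, Mul(-1, 1))), 4) = Mul(Mul(-100, Mul(7, -1)), 4) = Mul(Mul(-100, -7), 4) = Mul(700, 4) = 2800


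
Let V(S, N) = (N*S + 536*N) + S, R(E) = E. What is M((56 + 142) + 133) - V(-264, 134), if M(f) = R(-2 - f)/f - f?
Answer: -12086798/331 ≈ -36516.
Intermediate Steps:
V(S, N) = S + 536*N + N*S (V(S, N) = (536*N + N*S) + S = S + 536*N + N*S)
M(f) = -f + (-2 - f)/f (M(f) = (-2 - f)/f - f = -f + (-2 - f)/f)
M((56 + 142) + 133) - V(-264, 134) = (-1 - ((56 + 142) + 133) - 2/((56 + 142) + 133)) - (-264 + 536*134 + 134*(-264)) = (-1 - (198 + 133) - 2/(198 + 133)) - (-264 + 71824 - 35376) = (-1 - 1*331 - 2/331) - 1*36184 = (-1 - 331 - 2*1/331) - 36184 = (-1 - 331 - 2/331) - 36184 = -109894/331 - 36184 = -12086798/331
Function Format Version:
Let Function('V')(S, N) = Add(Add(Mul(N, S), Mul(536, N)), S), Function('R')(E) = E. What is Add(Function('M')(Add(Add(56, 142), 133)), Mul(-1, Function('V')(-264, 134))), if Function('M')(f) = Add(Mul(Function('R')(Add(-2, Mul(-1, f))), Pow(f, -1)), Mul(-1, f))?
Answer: Rational(-12086798, 331) ≈ -36516.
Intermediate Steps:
Function('V')(S, N) = Add(S, Mul(536, N), Mul(N, S)) (Function('V')(S, N) = Add(Add(Mul(536, N), Mul(N, S)), S) = Add(S, Mul(536, N), Mul(N, S)))
Function('M')(f) = Add(Mul(-1, f), Mul(Pow(f, -1), Add(-2, Mul(-1, f)))) (Function('M')(f) = Add(Mul(Add(-2, Mul(-1, f)), Pow(f, -1)), Mul(-1, f)) = Add(Mul(Pow(f, -1), Add(-2, Mul(-1, f))), Mul(-1, f)) = Add(Mul(-1, f), Mul(Pow(f, -1), Add(-2, Mul(-1, f)))))
Add(Function('M')(Add(Add(56, 142), 133)), Mul(-1, Function('V')(-264, 134))) = Add(Add(-1, Mul(-1, Add(Add(56, 142), 133)), Mul(-2, Pow(Add(Add(56, 142), 133), -1))), Mul(-1, Add(-264, Mul(536, 134), Mul(134, -264)))) = Add(Add(-1, Mul(-1, Add(198, 133)), Mul(-2, Pow(Add(198, 133), -1))), Mul(-1, Add(-264, 71824, -35376))) = Add(Add(-1, Mul(-1, 331), Mul(-2, Pow(331, -1))), Mul(-1, 36184)) = Add(Add(-1, -331, Mul(-2, Rational(1, 331))), -36184) = Add(Add(-1, -331, Rational(-2, 331)), -36184) = Add(Rational(-109894, 331), -36184) = Rational(-12086798, 331)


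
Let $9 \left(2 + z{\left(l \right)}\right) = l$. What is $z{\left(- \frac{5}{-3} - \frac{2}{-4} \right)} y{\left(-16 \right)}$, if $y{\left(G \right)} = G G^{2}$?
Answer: $\frac{194560}{27} \approx 7205.9$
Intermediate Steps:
$y{\left(G \right)} = G^{3}$
$z{\left(l \right)} = -2 + \frac{l}{9}$
$z{\left(- \frac{5}{-3} - \frac{2}{-4} \right)} y{\left(-16 \right)} = \left(-2 + \frac{- \frac{5}{-3} - \frac{2}{-4}}{9}\right) \left(-16\right)^{3} = \left(-2 + \frac{\left(-5\right) \left(- \frac{1}{3}\right) - - \frac{1}{2}}{9}\right) \left(-4096\right) = \left(-2 + \frac{\frac{5}{3} + \frac{1}{2}}{9}\right) \left(-4096\right) = \left(-2 + \frac{1}{9} \cdot \frac{13}{6}\right) \left(-4096\right) = \left(-2 + \frac{13}{54}\right) \left(-4096\right) = \left(- \frac{95}{54}\right) \left(-4096\right) = \frac{194560}{27}$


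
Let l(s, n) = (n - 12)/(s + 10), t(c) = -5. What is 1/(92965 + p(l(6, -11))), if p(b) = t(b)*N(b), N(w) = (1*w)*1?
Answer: 16/1487555 ≈ 1.0756e-5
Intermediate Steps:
l(s, n) = (-12 + n)/(10 + s)
N(w) = w (N(w) = w*1 = w)
p(b) = -5*b
1/(92965 + p(l(6, -11))) = 1/(92965 - 5*(-12 - 11)/(10 + 6)) = 1/(92965 - 5*(-23)/16) = 1/(92965 - 5*(-23/16)) = 1/(92965 + 115/16) = 1/(1487555/16) = 16/1487555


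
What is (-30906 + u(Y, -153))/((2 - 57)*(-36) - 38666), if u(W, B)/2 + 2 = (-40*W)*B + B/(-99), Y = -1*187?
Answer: 12758828/201773 ≈ 63.234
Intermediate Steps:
Y = -187
u(W, B) = -4 - 2*B/99 - 80*B*W (u(W, B) = -4 + 2*((-40*W)*B + B/(-99)) = -4 + 2*(-40*B*W + B*(-1/99)) = -4 + 2*(-40*B*W - B/99) = -4 + 2*(-B/99 - 40*B*W) = -4 + (-2*B/99 - 80*B*W) = -4 - 2*B/99 - 80*B*W)
(-30906 + u(Y, -153))/((2 - 57)*(-36) - 38666) = (-30906 + (-4 - 2/99*(-153) - 80*(-153)*(-187)))/((2 - 57)*(-36) - 38666) = (-30906 + (-4 + 34/11 - 2288880))/(-55*(-36) - 38666) = (-30906 - 25177690/11)/(1980 - 38666) = -25517656/11/(-36686) = -25517656/11*(-1/36686) = 12758828/201773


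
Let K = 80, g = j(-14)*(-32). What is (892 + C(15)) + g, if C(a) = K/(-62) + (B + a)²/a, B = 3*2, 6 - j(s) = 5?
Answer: 137657/155 ≈ 888.11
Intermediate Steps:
j(s) = 1 (j(s) = 6 - 1*5 = 6 - 5 = 1)
B = 6
g = -32 (g = 1*(-32) = -32)
C(a) = -40/31 + (6 + a)²/a (C(a) = 80/(-62) + (6 + a)²/a = 80*(-1/62) + (6 + a)²/a = -40/31 + (6 + a)²/a)
(892 + C(15)) + g = (892 + (-40/31 + (6 + 15)²/15)) - 32 = (892 + (-40/31 + (1/15)*21²)) - 32 = (892 + (-40/31 + (1/15)*441)) - 32 = (892 + (-40/31 + 147/5)) - 32 = (892 + 4357/155) - 32 = 142617/155 - 32 = 137657/155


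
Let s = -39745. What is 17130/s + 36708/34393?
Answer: 173961474/273389957 ≈ 0.63631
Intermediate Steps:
17130/s + 36708/34393 = 17130/(-39745) + 36708/34393 = 17130*(-1/39745) + 36708*(1/34393) = -3426/7949 + 36708/34393 = 173961474/273389957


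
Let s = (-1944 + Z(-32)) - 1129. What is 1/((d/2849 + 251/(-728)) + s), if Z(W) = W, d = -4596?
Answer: -296296/920579221 ≈ -0.00032186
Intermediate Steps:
s = -3105 (s = (-1944 - 32) - 1129 = -1976 - 1129 = -3105)
1/((d/2849 + 251/(-728)) + s) = 1/((-4596/2849 + 251/(-728)) - 3105) = 1/((-4596*1/2849 + 251*(-1/728)) - 3105) = 1/((-4596/2849 - 251/728) - 3105) = 1/(-580141/296296 - 3105) = 1/(-920579221/296296) = -296296/920579221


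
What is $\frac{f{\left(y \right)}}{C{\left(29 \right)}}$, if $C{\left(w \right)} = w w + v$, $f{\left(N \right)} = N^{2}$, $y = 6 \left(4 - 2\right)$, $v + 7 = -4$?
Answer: $\frac{72}{415} \approx 0.17349$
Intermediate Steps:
$v = -11$ ($v = -7 - 4 = -11$)
$y = 12$ ($y = 6 \cdot 2 = 12$)
$C{\left(w \right)} = -11 + w^{2}$ ($C{\left(w \right)} = w w - 11 = w^{2} - 11 = -11 + w^{2}$)
$\frac{f{\left(y \right)}}{C{\left(29 \right)}} = \frac{12^{2}}{-11 + 29^{2}} = \frac{144}{-11 + 841} = \frac{144}{830} = 144 \cdot \frac{1}{830} = \frac{72}{415}$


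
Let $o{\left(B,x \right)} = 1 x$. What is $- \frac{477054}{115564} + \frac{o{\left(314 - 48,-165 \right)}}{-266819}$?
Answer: $- \frac{63634001583}{15417335458} \approx -4.1274$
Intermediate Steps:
$o{\left(B,x \right)} = x$
$- \frac{477054}{115564} + \frac{o{\left(314 - 48,-165 \right)}}{-266819} = - \frac{477054}{115564} - \frac{165}{-266819} = \left(-477054\right) \frac{1}{115564} - - \frac{165}{266819} = - \frac{238527}{57782} + \frac{165}{266819} = - \frac{63634001583}{15417335458}$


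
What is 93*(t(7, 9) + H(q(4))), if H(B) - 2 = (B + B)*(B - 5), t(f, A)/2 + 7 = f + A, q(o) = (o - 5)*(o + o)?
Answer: 21204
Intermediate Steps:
q(o) = 2*o*(-5 + o) (q(o) = (-5 + o)*(2*o) = 2*o*(-5 + o))
t(f, A) = -14 + 2*A + 2*f (t(f, A) = -14 + 2*(f + A) = -14 + 2*(A + f) = -14 + (2*A + 2*f) = -14 + 2*A + 2*f)
H(B) = 2 + 2*B*(-5 + B) (H(B) = 2 + (B + B)*(B - 5) = 2 + (2*B)*(-5 + B) = 2 + 2*B*(-5 + B))
93*(t(7, 9) + H(q(4))) = 93*((-14 + 2*9 + 2*7) + (2 - 20*4*(-5 + 4) + 2*(2*4*(-5 + 4))**2)) = 93*((-14 + 18 + 14) + (2 - 20*4*(-1) + 2*(2*4*(-1))**2)) = 93*(18 + (2 - 10*(-8) + 2*(-8)**2)) = 93*(18 + (2 + 80 + 2*64)) = 93*(18 + (2 + 80 + 128)) = 93*(18 + 210) = 93*228 = 21204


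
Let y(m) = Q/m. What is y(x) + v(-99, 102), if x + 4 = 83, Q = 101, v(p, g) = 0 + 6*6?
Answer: 2945/79 ≈ 37.279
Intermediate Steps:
v(p, g) = 36 (v(p, g) = 0 + 36 = 36)
x = 79 (x = -4 + 83 = 79)
y(m) = 101/m
y(x) + v(-99, 102) = 101/79 + 36 = 2945/79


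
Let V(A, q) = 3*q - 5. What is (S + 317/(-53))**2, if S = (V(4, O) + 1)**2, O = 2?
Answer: 11025/2809 ≈ 3.9249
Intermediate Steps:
V(A, q) = -5 + 3*q
S = 4 (S = ((-5 + 3*2) + 1)**2 = ((-5 + 6) + 1)**2 = (1 + 1)**2 = 2**2 = 4)
(S + 317/(-53))**2 = (4 + 317/(-53))**2 = (4 + 317*(-1/53))**2 = (4 - 317/53)**2 = (-105/53)**2 = 11025/2809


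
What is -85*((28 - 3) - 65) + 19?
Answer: 3419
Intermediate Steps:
-85*((28 - 3) - 65) + 19 = -85*(25 - 65) + 19 = -85*(-40) + 19 = 3400 + 19 = 3419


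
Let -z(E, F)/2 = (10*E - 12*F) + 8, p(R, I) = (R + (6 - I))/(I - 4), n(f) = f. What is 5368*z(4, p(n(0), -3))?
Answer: -4766784/7 ≈ -6.8097e+5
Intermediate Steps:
p(R, I) = (6 + R - I)/(-4 + I)
z(E, F) = -16 - 20*E + 24*F (z(E, F) = -2*((10*E - 12*F) + 8) = -2*((-12*F + 10*E) + 8) = -2*(8 - 12*F + 10*E) = -16 - 20*E + 24*F)
5368*z(4, p(n(0), -3)) = 5368*(-16 - 20*4 + 24*((6 + 0 - 1*(-3))/(-4 - 3))) = 5368*(-16 - 80 + 24*((6 + 0 + 3)/(-7))) = 5368*(-16 - 80 + 24*(-⅐*9)) = 5368*(-16 - 80 + 24*(-9/7)) = 5368*(-16 - 80 - 216/7) = 5368*(-888/7) = -4766784/7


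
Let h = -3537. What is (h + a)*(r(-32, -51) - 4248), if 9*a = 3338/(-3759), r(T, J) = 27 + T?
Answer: 508929227005/33831 ≈ 1.5043e+7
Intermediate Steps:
a = -3338/33831 (a = (3338/(-3759))/9 = (3338*(-1/3759))/9 = (1/9)*(-3338/3759) = -3338/33831 ≈ -0.098667)
(h + a)*(r(-32, -51) - 4248) = (-3537 - 3338/33831)*((27 - 32) - 4248) = -119663585*(-5 - 4248)/33831 = -119663585/33831*(-4253) = 508929227005/33831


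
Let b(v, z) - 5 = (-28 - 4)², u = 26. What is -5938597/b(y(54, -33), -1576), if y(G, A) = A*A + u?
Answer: -848371/147 ≈ -5771.2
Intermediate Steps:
y(G, A) = 26 + A² (y(G, A) = A*A + 26 = A² + 26 = 26 + A²)
b(v, z) = 1029 (b(v, z) = 5 + (-28 - 4)² = 5 + (-32)² = 5 + 1024 = 1029)
-5938597/b(y(54, -33), -1576) = -5938597/1029 = -5938597*1/1029 = -848371/147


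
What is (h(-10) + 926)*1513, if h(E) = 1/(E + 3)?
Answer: 9805753/7 ≈ 1.4008e+6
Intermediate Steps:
h(E) = 1/(3 + E)
(h(-10) + 926)*1513 = (1/(3 - 10) + 926)*1513 = (1/(-7) + 926)*1513 = (-1/7 + 926)*1513 = (6481/7)*1513 = 9805753/7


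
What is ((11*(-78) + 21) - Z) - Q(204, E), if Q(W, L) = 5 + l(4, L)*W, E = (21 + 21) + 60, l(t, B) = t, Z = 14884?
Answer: -16542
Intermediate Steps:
E = 102 (E = 42 + 60 = 102)
Q(W, L) = 5 + 4*W
((11*(-78) + 21) - Z) - Q(204, E) = ((11*(-78) + 21) - 1*14884) - (5 + 4*204) = ((-858 + 21) - 14884) - (5 + 816) = (-837 - 14884) - 1*821 = -15721 - 821 = -16542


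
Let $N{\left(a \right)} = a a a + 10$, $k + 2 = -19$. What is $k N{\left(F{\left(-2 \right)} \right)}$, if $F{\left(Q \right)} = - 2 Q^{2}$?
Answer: $10542$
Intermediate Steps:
$k = -21$ ($k = -2 - 19 = -21$)
$N{\left(a \right)} = 10 + a^{3}$ ($N{\left(a \right)} = a^{2} a + 10 = a^{3} + 10 = 10 + a^{3}$)
$k N{\left(F{\left(-2 \right)} \right)} = - 21 \left(10 + \left(- 2 \left(-2\right)^{2}\right)^{3}\right) = - 21 \left(10 + \left(\left(-2\right) 4\right)^{3}\right) = - 21 \left(10 + \left(-8\right)^{3}\right) = - 21 \left(10 - 512\right) = \left(-21\right) \left(-502\right) = 10542$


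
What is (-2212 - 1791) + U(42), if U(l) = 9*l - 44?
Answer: -3669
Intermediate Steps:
U(l) = -44 + 9*l
(-2212 - 1791) + U(42) = (-2212 - 1791) + (-44 + 9*42) = -4003 + (-44 + 378) = -4003 + 334 = -3669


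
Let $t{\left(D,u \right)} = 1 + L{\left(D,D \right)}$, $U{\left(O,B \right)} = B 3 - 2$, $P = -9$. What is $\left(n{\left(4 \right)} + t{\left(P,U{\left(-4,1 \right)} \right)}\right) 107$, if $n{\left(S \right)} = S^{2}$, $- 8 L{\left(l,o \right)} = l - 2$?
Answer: $\frac{15729}{8} \approx 1966.1$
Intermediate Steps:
$U{\left(O,B \right)} = -2 + 3 B$ ($U{\left(O,B \right)} = 3 B - 2 = -2 + 3 B$)
$L{\left(l,o \right)} = \frac{1}{4} - \frac{l}{8}$ ($L{\left(l,o \right)} = - \frac{l - 2}{8} = - \frac{-2 + l}{8} = \frac{1}{4} - \frac{l}{8}$)
$t{\left(D,u \right)} = \frac{5}{4} - \frac{D}{8}$ ($t{\left(D,u \right)} = 1 - \left(- \frac{1}{4} + \frac{D}{8}\right) = \frac{5}{4} - \frac{D}{8}$)
$\left(n{\left(4 \right)} + t{\left(P,U{\left(-4,1 \right)} \right)}\right) 107 = \left(4^{2} + \left(\frac{5}{4} - - \frac{9}{8}\right)\right) 107 = \left(16 + \left(\frac{5}{4} + \frac{9}{8}\right)\right) 107 = \left(16 + \frac{19}{8}\right) 107 = \frac{147}{8} \cdot 107 = \frac{15729}{8}$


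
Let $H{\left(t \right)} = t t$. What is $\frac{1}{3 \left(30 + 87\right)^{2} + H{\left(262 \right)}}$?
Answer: $\frac{1}{109711} \approx 9.1149 \cdot 10^{-6}$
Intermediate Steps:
$H{\left(t \right)} = t^{2}$
$\frac{1}{3 \left(30 + 87\right)^{2} + H{\left(262 \right)}} = \frac{1}{3 \left(30 + 87\right)^{2} + 262^{2}} = \frac{1}{3 \cdot 117^{2} + 68644} = \frac{1}{3 \cdot 13689 + 68644} = \frac{1}{41067 + 68644} = \frac{1}{109711}$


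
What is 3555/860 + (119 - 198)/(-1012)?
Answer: 45820/10879 ≈ 4.2118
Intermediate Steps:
3555/860 + (119 - 198)/(-1012) = 3555*(1/860) - 79*(-1/1012) = 711/172 + 79/1012 = 45820/10879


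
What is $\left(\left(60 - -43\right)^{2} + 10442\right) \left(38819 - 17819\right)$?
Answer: $442071000$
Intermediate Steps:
$\left(\left(60 - -43\right)^{2} + 10442\right) \left(38819 - 17819\right) = \left(\left(60 + 43\right)^{2} + 10442\right) 21000 = \left(103^{2} + 10442\right) 21000 = \left(10609 + 10442\right) 21000 = 21051 \cdot 21000 = 442071000$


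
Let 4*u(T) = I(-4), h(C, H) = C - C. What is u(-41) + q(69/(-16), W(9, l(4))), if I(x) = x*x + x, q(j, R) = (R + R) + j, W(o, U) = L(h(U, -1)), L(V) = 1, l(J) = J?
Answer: 11/16 ≈ 0.68750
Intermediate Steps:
h(C, H) = 0
W(o, U) = 1
q(j, R) = j + 2*R (q(j, R) = 2*R + j = j + 2*R)
I(x) = x + x² (I(x) = x² + x = x + x²)
u(T) = 3 (u(T) = (-4*(1 - 4))/4 = (-4*(-3))/4 = (¼)*12 = 3)
u(-41) + q(69/(-16), W(9, l(4))) = 3 + (69/(-16) + 2*1) = 3 + (69*(-1/16) + 2) = 3 + (-69/16 + 2) = 3 - 37/16 = 11/16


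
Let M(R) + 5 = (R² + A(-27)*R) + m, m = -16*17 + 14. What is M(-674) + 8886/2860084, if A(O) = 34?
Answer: 616486820517/1430042 ≈ 4.3110e+5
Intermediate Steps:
m = -258 (m = -272 + 14 = -258)
M(R) = -263 + R² + 34*R (M(R) = -5 + ((R² + 34*R) - 258) = -5 + (-258 + R² + 34*R) = -263 + R² + 34*R)
M(-674) + 8886/2860084 = (-263 + (-674)² + 34*(-674)) + 8886/2860084 = (-263 + 454276 - 22916) + 8886*(1/2860084) = 431097 + 4443/1430042 = 616486820517/1430042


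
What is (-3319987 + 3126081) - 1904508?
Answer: -2098414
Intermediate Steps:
(-3319987 + 3126081) - 1904508 = -193906 - 1904508 = -2098414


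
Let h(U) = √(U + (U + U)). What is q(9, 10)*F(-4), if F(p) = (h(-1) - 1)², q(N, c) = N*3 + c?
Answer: 37*(1 - I*√3)² ≈ -74.0 - 128.17*I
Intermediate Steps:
q(N, c) = c + 3*N (q(N, c) = 3*N + c = c + 3*N)
h(U) = √3*√U (h(U) = √(U + 2*U) = √(3*U) = √3*√U)
F(p) = (-1 + I*√3)² (F(p) = (√3*√(-1) - 1)² = (√3*I - 1)² = (I*√3 - 1)² = (-1 + I*√3)²)
q(9, 10)*F(-4) = (10 + 3*9)*(1 - I*√3)² = (10 + 27)*(1 - I*√3)² = 37*(1 - I*√3)²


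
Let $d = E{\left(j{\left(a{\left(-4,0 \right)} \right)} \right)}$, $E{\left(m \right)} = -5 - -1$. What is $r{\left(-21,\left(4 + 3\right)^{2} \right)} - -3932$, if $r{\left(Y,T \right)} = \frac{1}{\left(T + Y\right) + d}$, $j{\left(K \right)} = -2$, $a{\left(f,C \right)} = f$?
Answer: $\frac{94369}{24} \approx 3932.0$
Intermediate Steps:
$E{\left(m \right)} = -4$ ($E{\left(m \right)} = -5 + 1 = -4$)
$d = -4$
$r{\left(Y,T \right)} = \frac{1}{-4 + T + Y}$ ($r{\left(Y,T \right)} = \frac{1}{\left(T + Y\right) - 4} = \frac{1}{-4 + T + Y}$)
$r{\left(-21,\left(4 + 3\right)^{2} \right)} - -3932 = \frac{1}{-4 + \left(4 + 3\right)^{2} - 21} - -3932 = \frac{1}{-4 + 7^{2} - 21} + 3932 = \frac{1}{-4 + 49 - 21} + 3932 = \frac{1}{24} + 3932 = \frac{94369}{24}$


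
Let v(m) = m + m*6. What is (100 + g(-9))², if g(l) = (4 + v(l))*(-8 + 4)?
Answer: 112896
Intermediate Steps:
v(m) = 7*m (v(m) = m + 6*m = 7*m)
g(l) = -16 - 28*l (g(l) = (4 + 7*l)*(-8 + 4) = (4 + 7*l)*(-4) = -16 - 28*l)
(100 + g(-9))² = (100 + (-16 - 28*(-9)))² = (100 + (-16 + 252))² = (100 + 236)² = 336² = 112896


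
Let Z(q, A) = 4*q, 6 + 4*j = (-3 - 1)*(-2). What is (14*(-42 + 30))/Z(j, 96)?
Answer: -84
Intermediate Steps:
j = ½ (j = -3/2 + ((-3 - 1)*(-2))/4 = -3/2 + (-4*(-2))/4 = -3/2 + (¼)*8 = -3/2 + 2 = ½ ≈ 0.50000)
(14*(-42 + 30))/Z(j, 96) = (14*(-42 + 30))/((4*(½))) = (14*(-12))/2 = -168*½ = -84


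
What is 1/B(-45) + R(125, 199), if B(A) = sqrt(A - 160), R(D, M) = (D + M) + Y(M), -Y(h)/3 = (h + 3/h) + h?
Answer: -173139/199 - I*sqrt(205)/205 ≈ -870.04 - 0.069843*I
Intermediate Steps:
Y(h) = -9/h - 6*h (Y(h) = -3*((h + 3/h) + h) = -3*(2*h + 3/h) = -9/h - 6*h)
R(D, M) = D - 9/M - 5*M (R(D, M) = (D + M) + (-9/M - 6*M) = D - 9/M - 5*M)
B(A) = sqrt(-160 + A)
1/B(-45) + R(125, 199) = 1/(sqrt(-160 - 45)) + (125 - 9/199 - 5*199) = 1/(sqrt(-205)) + (125 - 9*1/199 - 995) = 1/(I*sqrt(205)) + (125 - 9/199 - 995) = -I*sqrt(205)/205 - 173139/199 = -173139/199 - I*sqrt(205)/205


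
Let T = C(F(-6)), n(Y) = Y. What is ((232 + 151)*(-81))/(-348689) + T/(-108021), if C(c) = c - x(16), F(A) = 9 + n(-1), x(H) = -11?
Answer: 3344510392/37665734469 ≈ 0.088794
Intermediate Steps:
F(A) = 8 (F(A) = 9 - 1 = 8)
C(c) = 11 + c (C(c) = c - 1*(-11) = c + 11 = 11 + c)
T = 19 (T = 11 + 8 = 19)
((232 + 151)*(-81))/(-348689) + T/(-108021) = ((232 + 151)*(-81))/(-348689) + 19/(-108021) = (383*(-81))*(-1/348689) + 19*(-1/108021) = -31023*(-1/348689) - 19/108021 = 31023/348689 - 19/108021 = 3344510392/37665734469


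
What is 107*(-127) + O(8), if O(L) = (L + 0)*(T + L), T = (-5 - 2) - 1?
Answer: -13589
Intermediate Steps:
T = -8 (T = -7 - 1 = -8)
O(L) = L*(-8 + L) (O(L) = (L + 0)*(-8 + L) = L*(-8 + L))
107*(-127) + O(8) = 107*(-127) + 8*(-8 + 8) = -13589 + 8*0 = -13589 + 0 = -13589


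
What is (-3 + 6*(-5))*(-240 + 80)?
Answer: 5280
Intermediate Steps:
(-3 + 6*(-5))*(-240 + 80) = (-3 - 30)*(-160) = -33*(-160) = 5280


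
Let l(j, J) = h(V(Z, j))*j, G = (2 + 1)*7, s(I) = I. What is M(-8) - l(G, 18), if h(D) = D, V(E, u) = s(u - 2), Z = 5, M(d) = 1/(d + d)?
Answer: -6385/16 ≈ -399.06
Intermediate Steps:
M(d) = 1/(2*d)
V(E, u) = -2 + u (V(E, u) = u - 2 = -2 + u)
G = 21 (G = 3*7 = 21)
l(j, J) = j*(-2 + j) (l(j, J) = (-2 + j)*j = j*(-2 + j))
M(-8) - l(G, 18) = (½)/(-8) - 21*(-2 + 21) = (½)*(-⅛) - 21*19 = -1/16 - 1*399 = -1/16 - 399 = -6385/16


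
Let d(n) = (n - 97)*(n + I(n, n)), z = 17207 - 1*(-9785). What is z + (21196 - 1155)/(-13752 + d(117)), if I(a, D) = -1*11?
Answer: 313950903/11632 ≈ 26990.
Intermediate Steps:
z = 26992 (z = 17207 + 9785 = 26992)
I(a, D) = -11
d(n) = (-97 + n)*(-11 + n) (d(n) = (n - 97)*(n - 11) = (-97 + n)*(-11 + n))
z + (21196 - 1155)/(-13752 + d(117)) = 26992 + (21196 - 1155)/(-13752 + (1067 + 117² - 108*117)) = 26992 + 20041/(-13752 + (1067 + 13689 - 12636)) = 26992 + 20041/(-13752 + 2120) = 26992 + 20041/(-11632) = 26992 + 20041*(-1/11632) = 26992 - 20041/11632 = 313950903/11632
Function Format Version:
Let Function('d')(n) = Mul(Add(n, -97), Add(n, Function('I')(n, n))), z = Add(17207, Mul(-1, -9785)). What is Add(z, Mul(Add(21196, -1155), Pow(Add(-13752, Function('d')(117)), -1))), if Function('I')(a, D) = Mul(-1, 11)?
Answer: Rational(313950903, 11632) ≈ 26990.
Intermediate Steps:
z = 26992 (z = Add(17207, 9785) = 26992)
Function('I')(a, D) = -11
Function('d')(n) = Mul(Add(-97, n), Add(-11, n)) (Function('d')(n) = Mul(Add(n, -97), Add(n, -11)) = Mul(Add(-97, n), Add(-11, n)))
Add(z, Mul(Add(21196, -1155), Pow(Add(-13752, Function('d')(117)), -1))) = Add(26992, Mul(Add(21196, -1155), Pow(Add(-13752, Add(1067, Pow(117, 2), Mul(-108, 117))), -1))) = Add(26992, Mul(20041, Pow(Add(-13752, Add(1067, 13689, -12636)), -1))) = Add(26992, Mul(20041, Pow(Add(-13752, 2120), -1))) = Add(26992, Mul(20041, Pow(-11632, -1))) = Add(26992, Mul(20041, Rational(-1, 11632))) = Add(26992, Rational(-20041, 11632)) = Rational(313950903, 11632)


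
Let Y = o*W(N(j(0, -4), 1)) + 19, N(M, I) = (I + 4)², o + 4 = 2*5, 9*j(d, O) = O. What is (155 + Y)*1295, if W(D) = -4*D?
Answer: -551670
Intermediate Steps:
j(d, O) = O/9
o = 6 (o = -4 + 2*5 = -4 + 10 = 6)
N(M, I) = (4 + I)²
Y = -581 (Y = 6*(-4*(4 + 1)²) + 19 = 6*(-4*5²) + 19 = 6*(-4*25) + 19 = 6*(-100) + 19 = -600 + 19 = -581)
(155 + Y)*1295 = (155 - 581)*1295 = -426*1295 = -551670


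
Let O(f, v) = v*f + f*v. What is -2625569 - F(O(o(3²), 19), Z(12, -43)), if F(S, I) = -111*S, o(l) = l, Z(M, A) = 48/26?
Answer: -2587607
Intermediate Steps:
Z(M, A) = 24/13 (Z(M, A) = 48*(1/26) = 24/13)
O(f, v) = 2*f*v (O(f, v) = f*v + f*v = 2*f*v)
-2625569 - F(O(o(3²), 19), Z(12, -43)) = -2625569 - (-111)*2*3²*19 = -2625569 - (-111)*2*9*19 = -2625569 - (-111)*342 = -2625569 - 1*(-37962) = -2625569 + 37962 = -2587607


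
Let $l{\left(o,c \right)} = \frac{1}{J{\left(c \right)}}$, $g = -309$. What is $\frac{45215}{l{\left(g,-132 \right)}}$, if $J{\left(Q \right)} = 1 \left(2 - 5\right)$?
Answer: $-135645$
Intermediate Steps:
$J{\left(Q \right)} = -3$ ($J{\left(Q \right)} = 1 \left(-3\right) = -3$)
$l{\left(o,c \right)} = - \frac{1}{3}$ ($l{\left(o,c \right)} = \frac{1}{-3} = - \frac{1}{3}$)
$\frac{45215}{l{\left(g,-132 \right)}} = \frac{45215}{- \frac{1}{3}} = 45215 \left(-3\right) = -135645$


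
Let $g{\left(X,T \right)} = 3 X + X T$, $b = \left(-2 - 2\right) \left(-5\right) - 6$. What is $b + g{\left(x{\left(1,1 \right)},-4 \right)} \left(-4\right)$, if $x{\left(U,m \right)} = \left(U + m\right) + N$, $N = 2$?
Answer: $30$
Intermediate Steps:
$x{\left(U,m \right)} = 2 + U + m$ ($x{\left(U,m \right)} = \left(U + m\right) + 2 = 2 + U + m$)
$b = 14$ ($b = \left(-4\right) \left(-5\right) - 6 = 20 - 6 = 14$)
$g{\left(X,T \right)} = 3 X + T X$
$b + g{\left(x{\left(1,1 \right)},-4 \right)} \left(-4\right) = 14 + \left(2 + 1 + 1\right) \left(3 - 4\right) \left(-4\right) = 14 + 4 \left(-1\right) \left(-4\right) = 14 - -16 = 14 + 16 = 30$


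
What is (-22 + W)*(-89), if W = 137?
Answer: -10235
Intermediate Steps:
(-22 + W)*(-89) = (-22 + 137)*(-89) = 115*(-89) = -10235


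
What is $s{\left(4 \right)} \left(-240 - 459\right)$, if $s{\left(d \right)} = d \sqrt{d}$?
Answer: $-5592$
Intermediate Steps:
$s{\left(d \right)} = d^{\frac{3}{2}}$
$s{\left(4 \right)} \left(-240 - 459\right) = 4^{\frac{3}{2}} \left(-240 - 459\right) = 8 \left(-699\right) = -5592$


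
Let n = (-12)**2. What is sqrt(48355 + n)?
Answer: sqrt(48499) ≈ 220.22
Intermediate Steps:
n = 144
sqrt(48355 + n) = sqrt(48355 + 144) = sqrt(48499)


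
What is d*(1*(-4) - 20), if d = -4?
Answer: 96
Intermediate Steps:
d*(1*(-4) - 20) = -4*(1*(-4) - 20) = -4*(-4 - 20) = -4*(-24) = 96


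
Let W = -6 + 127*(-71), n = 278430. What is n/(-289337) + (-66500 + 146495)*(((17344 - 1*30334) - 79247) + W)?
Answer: -2343714678555330/289337 ≈ -8.1003e+9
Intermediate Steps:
W = -9023 (W = -6 - 9017 = -9023)
n/(-289337) + (-66500 + 146495)*(((17344 - 1*30334) - 79247) + W) = 278430/(-289337) + (-66500 + 146495)*(((17344 - 1*30334) - 79247) - 9023) = 278430*(-1/289337) + 79995*(((17344 - 30334) - 79247) - 9023) = -278430/289337 + 79995*((-12990 - 79247) - 9023) = -278430/289337 + 79995*(-92237 - 9023) = -278430/289337 + 79995*(-101260) = -278430/289337 - 8100293700 = -2343714678555330/289337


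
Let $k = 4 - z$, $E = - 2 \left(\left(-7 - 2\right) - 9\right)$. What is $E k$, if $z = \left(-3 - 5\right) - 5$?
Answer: $612$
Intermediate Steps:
$E = 36$ ($E = - 2 \left(-9 - 9\right) = \left(-2\right) \left(-18\right) = 36$)
$z = -13$ ($z = -8 - 5 = -13$)
$k = 17$ ($k = 4 - -13 = 4 + 13 = 17$)
$E k = 36 \cdot 17 = 612$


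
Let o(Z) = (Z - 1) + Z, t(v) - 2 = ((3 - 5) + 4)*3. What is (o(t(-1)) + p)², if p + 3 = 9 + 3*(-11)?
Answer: 144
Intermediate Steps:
t(v) = 8 (t(v) = 2 + ((3 - 5) + 4)*3 = 2 + (-2 + 4)*3 = 2 + 2*3 = 2 + 6 = 8)
p = -27 (p = -3 + (9 + 3*(-11)) = -3 + (9 - 33) = -3 - 24 = -27)
o(Z) = -1 + 2*Z (o(Z) = (-1 + Z) + Z = -1 + 2*Z)
(o(t(-1)) + p)² = ((-1 + 2*8) - 27)² = ((-1 + 16) - 27)² = (15 - 27)² = (-12)² = 144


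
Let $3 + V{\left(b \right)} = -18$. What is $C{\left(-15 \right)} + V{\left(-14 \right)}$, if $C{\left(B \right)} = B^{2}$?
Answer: $204$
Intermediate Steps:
$V{\left(b \right)} = -21$ ($V{\left(b \right)} = -3 - 18 = -21$)
$C{\left(-15 \right)} + V{\left(-14 \right)} = \left(-15\right)^{2} - 21 = 225 - 21 = 204$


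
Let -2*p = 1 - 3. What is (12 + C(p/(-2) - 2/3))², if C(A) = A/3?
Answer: 43681/324 ≈ 134.82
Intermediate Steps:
p = 1 (p = -(1 - 3)/2 = -½*(-2) = 1)
C(A) = A/3 (C(A) = A*(⅓) = A/3)
(12 + C(p/(-2) - 2/3))² = (12 + (1/(-2) - 2/3)/3)² = (12 + (1*(-½) - 2*⅓)/3)² = (12 + (-½ - ⅔)/3)² = (12 + (⅓)*(-7/6))² = (12 - 7/18)² = (209/18)² = 43681/324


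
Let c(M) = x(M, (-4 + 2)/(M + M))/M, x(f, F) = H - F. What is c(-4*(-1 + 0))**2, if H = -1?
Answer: 9/256 ≈ 0.035156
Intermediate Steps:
x(f, F) = -1 - F
c(M) = (-1 + 1/M)/M (c(M) = (-1 - (-4 + 2)/(M + M))/M = (-1 - (-2)/(2*M))/M = (-1 - (-2)*1/(2*M))/M = (-1 - (-1)/M)/M = (-1 + 1/M)/M)
c(-4*(-1 + 0))**2 = ((1 - (-4)*(-1 + 0))/(-4*(-1 + 0))**2)**2 = ((1 - (-4)*(-1))/(-4*(-1))**2)**2 = ((1 - 1*4)/4**2)**2 = ((1 - 4)/16)**2 = ((1/16)*(-3))**2 = (-3/16)**2 = 9/256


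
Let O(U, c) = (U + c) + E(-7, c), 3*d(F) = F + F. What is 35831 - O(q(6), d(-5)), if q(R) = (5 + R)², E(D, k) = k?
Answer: 107150/3 ≈ 35717.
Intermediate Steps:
d(F) = 2*F/3 (d(F) = (F + F)/3 = (2*F)/3 = 2*F/3)
O(U, c) = U + 2*c (O(U, c) = (U + c) + c = U + 2*c)
35831 - O(q(6), d(-5)) = 35831 - ((5 + 6)² + 2*((⅔)*(-5))) = 35831 - (11² + 2*(-10/3)) = 35831 - (121 - 20/3) = 35831 - 1*343/3 = 35831 - 343/3 = 107150/3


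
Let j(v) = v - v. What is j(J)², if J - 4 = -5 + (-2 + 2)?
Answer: 0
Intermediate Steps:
J = -1 (J = 4 + (-5 + (-2 + 2)) = 4 + (-5 + 0) = 4 - 5 = -1)
j(v) = 0
j(J)² = 0² = 0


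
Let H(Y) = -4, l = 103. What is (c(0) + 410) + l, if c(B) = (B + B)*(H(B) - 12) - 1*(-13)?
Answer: 526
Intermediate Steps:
c(B) = 13 - 32*B (c(B) = (B + B)*(-4 - 12) - 1*(-13) = (2*B)*(-16) + 13 = -32*B + 13 = 13 - 32*B)
(c(0) + 410) + l = ((13 - 32*0) + 410) + 103 = ((13 + 0) + 410) + 103 = (13 + 410) + 103 = 423 + 103 = 526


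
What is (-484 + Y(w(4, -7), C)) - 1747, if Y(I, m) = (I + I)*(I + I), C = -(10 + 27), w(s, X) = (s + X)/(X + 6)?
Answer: -2195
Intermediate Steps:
w(s, X) = (X + s)/(6 + X)
C = -37 (C = -1*37 = -37)
Y(I, m) = 4*I² (Y(I, m) = (2*I)*(2*I) = 4*I²)
(-484 + Y(w(4, -7), C)) - 1747 = (-484 + 4*((-7 + 4)/(6 - 7))²) - 1747 = (-484 + 4*(-3/(-1))²) - 1747 = (-484 + 4*(-1*(-3))²) - 1747 = (-484 + 4*3²) - 1747 = (-484 + 4*9) - 1747 = (-484 + 36) - 1747 = -448 - 1747 = -2195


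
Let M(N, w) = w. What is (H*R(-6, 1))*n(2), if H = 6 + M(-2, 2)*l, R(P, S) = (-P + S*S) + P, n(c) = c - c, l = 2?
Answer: 0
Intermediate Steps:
n(c) = 0
R(P, S) = S**2 (R(P, S) = (-P + S**2) + P = (S**2 - P) + P = S**2)
H = 10 (H = 6 + 2*2 = 6 + 4 = 10)
(H*R(-6, 1))*n(2) = (10*1**2)*0 = (10*1)*0 = 10*0 = 0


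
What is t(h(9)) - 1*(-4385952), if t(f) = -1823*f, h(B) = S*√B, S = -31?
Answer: 4555491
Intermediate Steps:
h(B) = -31*√B
t(h(9)) - 1*(-4385952) = -(-56513)*√9 - 1*(-4385952) = -(-56513)*3 + 4385952 = -1823*(-93) + 4385952 = 169539 + 4385952 = 4555491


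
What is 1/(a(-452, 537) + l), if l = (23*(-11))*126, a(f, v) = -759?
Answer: -1/32637 ≈ -3.0640e-5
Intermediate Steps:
l = -31878 (l = -253*126 = -31878)
1/(a(-452, 537) + l) = 1/(-759 - 31878) = 1/(-32637) = -1/32637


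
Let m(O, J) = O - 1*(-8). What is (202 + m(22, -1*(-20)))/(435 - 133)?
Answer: 116/151 ≈ 0.76821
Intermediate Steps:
m(O, J) = 8 + O (m(O, J) = O + 8 = 8 + O)
(202 + m(22, -1*(-20)))/(435 - 133) = (202 + (8 + 22))/(435 - 133) = (202 + 30)/302 = 232*(1/302) = 116/151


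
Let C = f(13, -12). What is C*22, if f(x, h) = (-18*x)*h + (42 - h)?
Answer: 62964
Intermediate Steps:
f(x, h) = 42 - h - 18*h*x (f(x, h) = -18*h*x + (42 - h) = 42 - h - 18*h*x)
C = 2862 (C = 42 - 1*(-12) - 18*(-12)*13 = 42 + 12 + 2808 = 2862)
C*22 = 2862*22 = 62964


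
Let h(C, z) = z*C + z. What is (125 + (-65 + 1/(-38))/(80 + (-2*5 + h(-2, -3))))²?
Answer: 118528029841/7695076 ≈ 15403.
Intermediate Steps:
h(C, z) = z + C*z (h(C, z) = C*z + z = z + C*z)
(125 + (-65 + 1/(-38))/(80 + (-2*5 + h(-2, -3))))² = (125 + (-65 + 1/(-38))/(80 + (-2*5 - 3*(1 - 2))))² = (125 + (-65 - 1/38)/(80 + (-10 - 3*(-1))))² = (125 - 2471/(38*(80 + (-10 + 3))))² = (125 - 2471/(38*(80 - 7)))² = (125 - 2471/38/73)² = (125 - 2471/38*1/73)² = (125 - 2471/2774)² = (344279/2774)² = 118528029841/7695076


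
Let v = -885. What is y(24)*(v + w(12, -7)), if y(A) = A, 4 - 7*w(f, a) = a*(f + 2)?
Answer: -146232/7 ≈ -20890.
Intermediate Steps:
w(f, a) = 4/7 - a*(2 + f)/7 (w(f, a) = 4/7 - a*(f + 2)/7 = 4/7 - a*(2 + f)/7)
y(24)*(v + w(12, -7)) = 24*(-885 + (4/7 - 2/7*(-7) - 1/7*(-7)*12)) = 24*(-885 + (4/7 + 2 + 12)) = 24*(-885 + 102/7) = 24*(-6093/7) = -146232/7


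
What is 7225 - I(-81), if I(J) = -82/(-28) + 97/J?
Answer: 8191187/1134 ≈ 7223.3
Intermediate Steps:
I(J) = 41/14 + 97/J (I(J) = -82*(-1/28) + 97/J = 41/14 + 97/J)
7225 - I(-81) = 7225 - (41/14 + 97/(-81)) = 7225 - (41/14 + 97*(-1/81)) = 7225 - (41/14 - 97/81) = 7225 - 1*1963/1134 = 7225 - 1963/1134 = 8191187/1134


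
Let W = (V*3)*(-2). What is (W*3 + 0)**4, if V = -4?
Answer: 26873856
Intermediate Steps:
W = 24 (W = -4*3*(-2) = -12*(-2) = 24)
(W*3 + 0)**4 = (24*3 + 0)**4 = (72 + 0)**4 = 72**4 = 26873856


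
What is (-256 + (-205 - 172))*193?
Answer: -122169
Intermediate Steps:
(-256 + (-205 - 172))*193 = (-256 - 377)*193 = -633*193 = -122169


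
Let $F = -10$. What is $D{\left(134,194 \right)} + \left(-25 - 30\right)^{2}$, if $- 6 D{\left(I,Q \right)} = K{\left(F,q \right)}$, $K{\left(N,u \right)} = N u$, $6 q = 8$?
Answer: $\frac{27245}{9} \approx 3027.2$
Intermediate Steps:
$q = \frac{4}{3}$ ($q = \frac{1}{6} \cdot 8 = \frac{4}{3} \approx 1.3333$)
$D{\left(I,Q \right)} = \frac{20}{9}$ ($D{\left(I,Q \right)} = - \frac{\left(-10\right) \frac{4}{3}}{6} = \left(- \frac{1}{6}\right) \left(- \frac{40}{3}\right) = \frac{20}{9}$)
$D{\left(134,194 \right)} + \left(-25 - 30\right)^{2} = \frac{20}{9} + \left(-25 - 30\right)^{2} = \frac{20}{9} + \left(-55\right)^{2} = \frac{20}{9} + 3025 = \frac{27245}{9}$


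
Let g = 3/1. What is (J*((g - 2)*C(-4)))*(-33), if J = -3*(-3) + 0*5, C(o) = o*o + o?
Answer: -3564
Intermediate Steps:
C(o) = o + o² (C(o) = o² + o = o + o²)
g = 3 (g = 3*1 = 3)
J = 9 (J = 9 + 0 = 9)
(J*((g - 2)*C(-4)))*(-33) = (9*((3 - 2)*(-4*(1 - 4))))*(-33) = (9*(1*(-4*(-3))))*(-33) = (9*(1*12))*(-33) = (9*12)*(-33) = 108*(-33) = -3564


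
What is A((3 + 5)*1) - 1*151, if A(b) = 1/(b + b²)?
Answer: -10871/72 ≈ -150.99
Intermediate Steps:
A((3 + 5)*1) - 1*151 = 1/((((3 + 5)*1))*(1 + (3 + 5)*1)) - 1*151 = 1/(((8*1))*(1 + 8*1)) - 151 = 1/(8*(1 + 8)) - 151 = (⅛)/9 - 151 = (⅛)*(⅑) - 151 = 1/72 - 151 = -10871/72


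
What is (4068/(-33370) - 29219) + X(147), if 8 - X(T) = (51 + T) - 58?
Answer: -489723469/16685 ≈ -29351.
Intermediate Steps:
X(T) = 15 - T (X(T) = 8 - ((51 + T) - 58) = 8 - (-7 + T) = 8 + (7 - T) = 15 - T)
(4068/(-33370) - 29219) + X(147) = (4068/(-33370) - 29219) + (15 - 1*147) = (4068*(-1/33370) - 29219) + (15 - 147) = (-2034/16685 - 29219) - 132 = -487521049/16685 - 132 = -489723469/16685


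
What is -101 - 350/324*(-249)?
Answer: 9071/54 ≈ 167.98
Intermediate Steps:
-101 - 350/324*(-249) = -101 - 350*1/324*(-249) = -101 - 175/162*(-249) = -101 + 14525/54 = 9071/54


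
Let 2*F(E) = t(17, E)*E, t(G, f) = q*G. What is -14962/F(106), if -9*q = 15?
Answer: 44886/4505 ≈ 9.9636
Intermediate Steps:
q = -5/3 (q = -1/9*15 = -5/3 ≈ -1.6667)
t(G, f) = -5*G/3
F(E) = -85*E/6 (F(E) = ((-5/3*17)*E)/2 = (-85*E/3)/2 = -85*E/6)
-14962/F(106) = -14962/((-85/6*106)) = -14962/(-4505/3) = -14962*(-3/4505) = 44886/4505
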